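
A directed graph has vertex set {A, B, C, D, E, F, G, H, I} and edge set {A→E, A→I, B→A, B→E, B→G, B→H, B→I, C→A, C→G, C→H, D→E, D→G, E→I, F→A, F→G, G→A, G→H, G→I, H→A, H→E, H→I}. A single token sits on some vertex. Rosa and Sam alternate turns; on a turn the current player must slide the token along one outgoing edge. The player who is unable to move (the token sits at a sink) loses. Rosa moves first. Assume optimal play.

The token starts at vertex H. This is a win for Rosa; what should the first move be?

Move to I.

Use the standard recursion: the mover loses at a terminal position; elsewhere, the mover wins exactly when some move hands the opponent an L position.
Every edge goes from a vertex to one that appears earlier in the order I, E, A, H, G, F, B, C, D, so processing vertices in that order labels each vertex after all of its successors.
I: no outgoing edge → L
E: can move to I, which is L ⇒ W
A: can move to I, which is L ⇒ W
H: can move to I, which is L ⇒ W
G: can move to I, which is L ⇒ W
F: moves to G(W), A(W); every one is W ⇒ L
B: can move to I, which is L ⇒ W
C: moves to G(W), H(W), A(W); every one is W ⇒ L
D: moves to G(W), E(W); every one is W ⇒ L
From H, the L positions reachable in one move are: I.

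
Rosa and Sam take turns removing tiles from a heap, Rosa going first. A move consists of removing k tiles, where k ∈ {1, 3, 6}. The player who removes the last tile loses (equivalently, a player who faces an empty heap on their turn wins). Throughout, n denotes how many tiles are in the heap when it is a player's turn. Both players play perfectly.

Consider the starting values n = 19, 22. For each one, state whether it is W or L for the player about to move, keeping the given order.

Build the W/L table. Terminal = W. A non-terminal position is W if it has a move to some L; otherwise it is L.
n=0: no move; the opponent has just taken the last tile and therefore loses → W
n=1: the only move is to 0(W), a W ⇒ L
n=2: can move to 1, which is L ⇒ W
n=3: moves to 2(W), 0(W); every one is W ⇒ L
n=4: can move to 3, which is L ⇒ W
n=5: moves to 4(W), 2(W); every one is W ⇒ L
n=6: can move to 5, which is L ⇒ W
n=7: can move to 1, which is L ⇒ W
n=8: can move to 5, which is L ⇒ W
n=9: can move to 3, which is L ⇒ W
n=10: moves to 9(W), 7(W), 4(W); every one is W ⇒ L
n=11: can move to 10, which is L ⇒ W
n=12: moves to 11(W), 9(W), 6(W); every one is W ⇒ L
n=13: can move to 12, which is L ⇒ W
n=14: moves to 13(W), 11(W), 8(W); every one is W ⇒ L
n=15: can move to 14, which is L ⇒ W
n=16: can move to 10, which is L ⇒ W
n=17: can move to 14, which is L ⇒ W
n=18: can move to 12, which is L ⇒ W
n=19: moves to 18(W), 16(W), 13(W); every one is W ⇒ L
n=20: can move to 19, which is L ⇒ W
n=21: moves to 20(W), 18(W), 15(W); every one is W ⇒ L
n=22: can move to 21, which is L ⇒ W

19: L, 22: W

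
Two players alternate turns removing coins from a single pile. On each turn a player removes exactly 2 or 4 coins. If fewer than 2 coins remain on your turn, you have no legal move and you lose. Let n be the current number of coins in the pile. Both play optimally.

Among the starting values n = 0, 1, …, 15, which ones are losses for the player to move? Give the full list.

Use the standard recursion: the mover loses at a terminal position; elsewhere, the mover wins exactly when some move hands the opponent an L position.
n=0: no move → L
n=1: no move → L
n=2: can move to 0, which is L ⇒ W
n=3: can move to 1, which is L ⇒ W
n=4: can move to 0, which is L ⇒ W
n=5: can move to 1, which is L ⇒ W
n=6: moves to 4(W), 2(W); every one is W ⇒ L
n=7: moves to 5(W), 3(W); every one is W ⇒ L
n=8: can move to 6, which is L ⇒ W
n=9: can move to 7, which is L ⇒ W
n=10: can move to 6, which is L ⇒ W
n=11: can move to 7, which is L ⇒ W
n=12: moves to 10(W), 8(W); every one is W ⇒ L
n=13: moves to 11(W), 9(W); every one is W ⇒ L
n=14: can move to 12, which is L ⇒ W
n=15: can move to 13, which is L ⇒ W
Reading off the rows marked L gives the requested list; there are 6 such values of n.

0, 1, 6, 7, 12, 13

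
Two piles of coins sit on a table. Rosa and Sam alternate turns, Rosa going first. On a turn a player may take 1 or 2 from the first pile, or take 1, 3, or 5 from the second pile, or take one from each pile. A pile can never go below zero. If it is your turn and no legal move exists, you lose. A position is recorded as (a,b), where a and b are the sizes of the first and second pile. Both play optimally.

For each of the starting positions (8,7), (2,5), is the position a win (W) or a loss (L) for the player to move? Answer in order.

Work bottom-up. With no move the player to move loses. Otherwise the position is W if at least one move leads to an L position for the opponent, and L if every move leads to a W.
No move ever increases a pile, so every position that can arise here has a ≤ 8 and b ≤ 7; it is enough to label the cells with 0 ≤ a ≤ 8 and 0 ≤ b ≤ 7.
Every move lowers a or b (never raises either), so fill the grid row by row in increasing a, and left to right within a row: each cell's successors are then already labelled.
      b=0  b=1  b=2  b=3  b=4  b=5  b=6  b=7
a=0:    L    W    L    W    L    W    L    W
a=1:    W    W    W    W    W    W    W    W
a=2:    W    L    W    L    W    L    W    L
a=3:    L    W    W    W    W    W    W    W
a=4:    W    W    L    W    L    W    L    W
a=5:    W    L    W    W    W    W    W    W
a=6:    L    W    W    W    W    W    W    L
a=7:    W    W    L    W    L    W    L    W
a=8:    W    L    W    W    W    W    W    W
Cells with no legal move (terminal, hence L): (0,0).
The remaining L cells, each justified by listing all of its moves:
(0,2): L (sole option (0,1)(W) is W)
(0,4): L (options (0,3)(W), (0,1)(W) are all W)
(0,6): L (options (0,5)(W), (0,3)(W), (0,1)(W) are all W)
(2,1): L (options (1,1)(W), (0,1)(W), (2,0)(W), (1,0)(W) are all W)
(2,3): L (options (1,3)(W), (0,3)(W), (2,2)(W), (2,0)(W), (1,2)(W) are all W)
(2,5): L (options (1,5)(W), (0,5)(W), (2,4)(W), (2,2)(W), (2,0)(W), (1,4)(W) are all W)
(2,7): L (options (1,7)(W), (0,7)(W), (2,6)(W), (2,4)(W), (2,2)(W), (1,6)(W) are all W)
(3,0): L (options (2,0)(W), (1,0)(W) are all W)
(4,2): L (options (3,2)(W), (2,2)(W), (4,1)(W), (3,1)(W) are all W)
(4,4): L (options (3,4)(W), (2,4)(W), (4,3)(W), (4,1)(W), (3,3)(W) are all W)
(4,6): L (options (3,6)(W), (2,6)(W), (4,5)(W), (4,3)(W), (4,1)(W), (3,5)(W) are all W)
(5,1): L (options (4,1)(W), (3,1)(W), (5,0)(W), (4,0)(W) are all W)
(6,0): L (options (5,0)(W), (4,0)(W) are all W)
(6,7): L (options (5,7)(W), (4,7)(W), (6,6)(W), (6,4)(W), (6,2)(W), (5,6)(W) are all W)
(7,2): L (options (6,2)(W), (5,2)(W), (7,1)(W), (6,1)(W) are all W)
(7,4): L (options (6,4)(W), (5,4)(W), (7,3)(W), (7,1)(W), (6,3)(W) are all W)
(7,6): L (options (6,6)(W), (5,6)(W), (7,5)(W), (7,3)(W), (7,1)(W), (6,5)(W) are all W)
(8,1): L (options (7,1)(W), (6,1)(W), (8,0)(W), (7,0)(W) are all W)
Every other cell has at least one move into one of the L cells above, so it is W.
(8,7): the move to (6,7) reaches an L cell, so W
(2,5): one of the L cells justified above, so L

(8,7): W, (2,5): L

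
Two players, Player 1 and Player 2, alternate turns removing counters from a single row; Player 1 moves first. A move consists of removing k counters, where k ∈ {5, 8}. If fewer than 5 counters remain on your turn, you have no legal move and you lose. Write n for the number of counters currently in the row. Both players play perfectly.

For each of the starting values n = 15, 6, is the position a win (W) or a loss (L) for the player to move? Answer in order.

15: L, 6: W

Positions with no move are L. A position that does have a move is losing for the player to move precisely when every available move leads to a winning position for the opponent. Fill in the labels:
n=0: no move → L
n=1: no move → L
n=2: no move → L
n=3: no move → L
n=4: no move → L
n=5: W (go to 0, an L position)
n=6: W (go to 1, an L position)
n=7: W (go to 2, an L position)
n=8: W (go to 3, an L position)
n=9: W (go to 4, an L position)
n=10: W (go to 2, an L position)
n=11: W (go to 3, an L position)
n=12: W (go to 4, an L position)
n=13: L (options 8(W), 5(W) are all W)
n=14: L (options 9(W), 6(W) are all W)
n=15: L (options 10(W), 7(W) are all W)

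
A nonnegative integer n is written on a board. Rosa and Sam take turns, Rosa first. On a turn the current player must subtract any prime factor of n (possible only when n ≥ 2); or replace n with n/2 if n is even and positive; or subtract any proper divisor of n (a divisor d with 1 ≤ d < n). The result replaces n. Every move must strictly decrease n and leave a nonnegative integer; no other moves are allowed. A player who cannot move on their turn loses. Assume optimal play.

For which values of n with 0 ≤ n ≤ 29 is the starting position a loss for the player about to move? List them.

0, 1, 4, 9, 14, 20, 26

Positions with no move are L. A position that does have a move is losing for the player to move precisely when every available move leads to a winning position for the opponent. Fill in the labels:
n=0: no move → L
n=1: no move → L
n=2: W (go to 0, an L position)
n=3: W (go to 0, an L position)
n=4: L (options 2(W), 3(W) are all W)
n=5: W (go to 0, an L position)
n=6: W (go to 4, an L position)
n=7: W (go to 0, an L position)
n=8: W (go to 4, an L position)
n=9: L (options 6(W), 8(W) are all W)
n=10: W (go to 9, an L position)
n=11: W (go to 0, an L position)
n=12: W (go to 9, an L position)
n=13: W (go to 0, an L position)
n=14: L (options 7(W), 12(W), 13(W) are all W)
n=15: W (go to 14, an L position)
n=16: W (go to 14, an L position)
n=17: W (go to 0, an L position)
n=18: W (go to 9, an L position)
n=19: W (go to 0, an L position)
n=20: L (options 10(W), 15(W), 16(W), 18(W), 19(W) are all W)
n=21: W (go to 14, an L position)
n=22: W (go to 20, an L position)
n=23: W (go to 0, an L position)
n=24: W (go to 20, an L position)
n=25: W (go to 20, an L position)
n=26: L (options 13(W), 24(W), 25(W) are all W)
n=27: W (go to 26, an L position)
n=28: W (go to 14, an L position)
n=29: W (go to 0, an L position)
The losing starting values of n are exactly the entries labelled L in this table (7 of them).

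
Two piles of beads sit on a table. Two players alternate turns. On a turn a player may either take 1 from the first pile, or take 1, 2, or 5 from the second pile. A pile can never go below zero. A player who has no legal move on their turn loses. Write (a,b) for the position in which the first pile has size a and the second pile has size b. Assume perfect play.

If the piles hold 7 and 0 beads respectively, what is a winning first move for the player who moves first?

Label each position W (a win for the player to move) or L (a loss). A position with no legal move is L; any other position is W exactly when some move reaches an L, and L when every move reaches a W.
No move ever increases a pile, so every position that can arise here has a ≤ 7 and b ≤ 0; it is enough to label the cells with 0 ≤ a ≤ 7 and 0 ≤ b ≤ 0.
Every move lowers a or b (never raises either), so fill the grid row by row in increasing a, and left to right within a row: each cell's successors are then already labelled.
      b=0
a=0:    L
a=1:    W
a=2:    L
a=3:    W
a=4:    L
a=5:    W
a=6:    L
a=7:    W
Cells with no legal move (terminal, hence L): (0,0).
The remaining L cells, each justified by listing all of its moves:
(2,0): the only move is to (1,0)(W), a W ⇒ L
(4,0): the only move is to (3,0)(W), a W ⇒ L
(6,0): the only move is to (5,0)(W), a W ⇒ L
Every other cell has at least one move into one of the L cells above, so it is W.
From (7,0), the L positions reachable in one move are: (6,0).

Move to (6,0).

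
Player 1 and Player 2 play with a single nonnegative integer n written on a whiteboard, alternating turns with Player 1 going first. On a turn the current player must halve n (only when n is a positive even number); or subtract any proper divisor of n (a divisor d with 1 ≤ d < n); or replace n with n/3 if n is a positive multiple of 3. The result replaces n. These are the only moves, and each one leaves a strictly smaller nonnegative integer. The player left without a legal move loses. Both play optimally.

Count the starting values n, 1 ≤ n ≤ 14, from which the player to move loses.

6

Use the standard recursion: the mover loses at a terminal position; elsewhere, the mover wins exactly when some move hands the opponent an L position.
n=0: no move → L
n=1: no move → L
n=2: reaches L-position 1 → W
n=3: reaches L-position 1 → W
n=4: only reaches 2(W), 3(W), all W → L
n=5: reaches L-position 4 → W
n=6: reaches L-position 4 → W
n=7: only reaches 6(W), which is W → L
n=8: reaches L-position 4 → W
n=9: only reaches 3(W), 6(W), 8(W), all W → L
n=10: reaches L-position 9 → W
n=11: only reaches 10(W), which is W → L
n=12: reaches L-position 4 → W
n=13: only reaches 12(W), which is W → L
n=14: reaches L-position 7 → W
L entries with 1 ≤ n ≤ 14 (n=0 is outside the asked range and is not counted): n = 1, 4, 7, 9, 11, 13; that makes 6.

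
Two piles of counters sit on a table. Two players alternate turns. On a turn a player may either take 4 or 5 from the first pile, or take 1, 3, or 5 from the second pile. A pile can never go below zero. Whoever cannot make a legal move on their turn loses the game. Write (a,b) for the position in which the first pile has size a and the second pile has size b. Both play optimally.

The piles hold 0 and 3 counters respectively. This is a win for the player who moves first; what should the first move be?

Move to (0,2).

Label each position W (a win for the player to move) or L (a loss). A position with no legal move is L; any other position is W exactly when some move reaches an L, and L when every move reaches a W.
No move ever increases a pile, so every position that can arise here has a ≤ 0 and b ≤ 3; it is enough to label the cells with 0 ≤ a ≤ 0 and 0 ≤ b ≤ 3.
Every move lowers a or b (never raises either), so fill the grid row by row in increasing a, and left to right within a row: each cell's successors are then already labelled.
      b=0  b=1  b=2  b=3
a=0:    L    W    L    W
Cells with no legal move (terminal, hence L): (0,0).
The remaining L cells, each justified by listing all of its moves:
(0,2): only reaches (0,1)(W), which is W → L
Every other cell has at least one move into one of the L cells above, so it is W.
From (0,3), the L positions reachable in one move are: (0,2), (0,0). Any move reaching one of these is winning.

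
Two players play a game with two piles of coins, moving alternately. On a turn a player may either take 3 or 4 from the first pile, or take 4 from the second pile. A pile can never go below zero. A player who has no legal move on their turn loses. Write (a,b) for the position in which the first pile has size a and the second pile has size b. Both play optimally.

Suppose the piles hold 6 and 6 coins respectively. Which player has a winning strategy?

The first player wins.

Classify positions by backward induction: terminal positions (no move available) are L. From any other position, the mover wins iff some move reaches an L.
No move ever increases a pile, so every position that can arise here has a ≤ 6 and b ≤ 6; it is enough to label the cells with 0 ≤ a ≤ 6 and 0 ≤ b ≤ 6.
Every move lowers a or b (never raises either), so fill the grid row by row in increasing a, and left to right within a row: each cell's successors are then already labelled.
      b=0  b=1  b=2  b=3  b=4  b=5  b=6
a=0:    L    L    L    L    W    W    W
a=1:    L    L    L    L    W    W    W
a=2:    L    L    L    L    W    W    W
a=3:    W    W    W    W    L    L    L
a=4:    W    W    W    W    L    L    L
a=5:    W    W    W    W    L    L    L
a=6:    W    W    W    W    W    W    W
Cells with no legal move (terminal, hence L): (0,0), (0,1), (0,2), (0,3), (1,0), (1,1), (1,2), (1,3), (2,0), (2,1), (2,2), (2,3).
The remaining L cells, each justified by listing all of its moves:
(3,4): →(0,4)(W), (3,0)(W) — all W, so L
(3,5): →(0,5)(W), (3,1)(W) — all W, so L
(3,6): →(0,6)(W), (3,2)(W) — all W, so L
(4,4): →(1,4)(W), (0,4)(W), (4,0)(W) — all W, so L
(4,5): →(1,5)(W), (0,5)(W), (4,1)(W) — all W, so L
(4,6): →(1,6)(W), (0,6)(W), (4,2)(W) — all W, so L
(5,4): →(2,4)(W), (1,4)(W), (5,0)(W) — all W, so L
(5,5): →(2,5)(W), (1,5)(W), (5,1)(W) — all W, so L
(5,6): →(2,6)(W), (1,6)(W), (5,2)(W) — all W, so L
Every other cell has at least one move into one of the L cells above, so it is W.
The starting position (6,6) is W: the player to move should move to (3,6), handing over an L position.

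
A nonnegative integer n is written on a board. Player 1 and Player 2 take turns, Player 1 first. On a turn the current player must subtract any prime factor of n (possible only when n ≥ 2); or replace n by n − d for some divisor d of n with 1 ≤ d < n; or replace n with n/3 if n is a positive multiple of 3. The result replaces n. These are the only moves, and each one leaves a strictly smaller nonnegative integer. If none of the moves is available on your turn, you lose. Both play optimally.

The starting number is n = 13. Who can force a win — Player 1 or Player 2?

Player 1 wins.

Build the W/L table. Terminal = L. A non-terminal position is W if it has a move to some L; otherwise it is L.
n=0: no move → L
n=1: no move → L
n=2: can move to 0, which is L ⇒ W
n=3: can move to 0, which is L ⇒ W
n=4: moves to 2(W), 3(W); every one is W ⇒ L
n=5: can move to 0, which is L ⇒ W
n=6: can move to 4, which is L ⇒ W
n=7: can move to 0, which is L ⇒ W
n=8: can move to 4, which is L ⇒ W
n=9: moves to 3(W), 6(W), 8(W); every one is W ⇒ L
n=10: can move to 9, which is L ⇒ W
n=11: can move to 0, which is L ⇒ W
n=12: can move to 4, which is L ⇒ W
n=13: can move to 0, which is L ⇒ W
From 13 Player 1 can move to 0, reaching an L position.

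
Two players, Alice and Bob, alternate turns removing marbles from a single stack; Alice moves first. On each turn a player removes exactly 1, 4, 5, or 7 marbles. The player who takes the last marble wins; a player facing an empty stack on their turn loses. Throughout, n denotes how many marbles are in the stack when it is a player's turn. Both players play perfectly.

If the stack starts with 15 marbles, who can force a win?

Alice wins.

Use the standard recursion: the mover loses at a terminal position; elsewhere, the mover wins exactly when some move hands the opponent an L position.
n=0: no move → L
n=1: →0(L), so W
n=2: →1(W) only, which is W, so L
n=3: →2(L), so W
n=4: →0(L), so W
n=5: →0(L), so W
n=6: →2(L), so W
n=7: →2(L), so W
n=8: →7(W), 4(W), 3(W), 1(W) — all W, so L
n=9: →8(L), so W
n=10: →9(W), 6(W), 5(W), 3(W) — all W, so L
n=11: →10(L), so W
n=12: →8(L), so W
n=13: →8(L), so W
n=14: →10(L), so W
n=15: →10(L), so W
From 15 Alice can remove 5, leaving 10, reaching an L position.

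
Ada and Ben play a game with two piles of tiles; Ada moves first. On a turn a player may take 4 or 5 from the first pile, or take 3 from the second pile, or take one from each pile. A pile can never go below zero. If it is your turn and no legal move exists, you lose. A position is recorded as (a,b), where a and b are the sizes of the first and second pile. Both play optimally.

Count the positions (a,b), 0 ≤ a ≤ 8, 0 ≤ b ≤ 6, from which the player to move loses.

25

Classify positions by backward induction: terminal positions (no move available) are L. From any other position, the mover wins iff some move reaches an L.
Every move lowers a or b (never raises either), so fill the grid row by row in increasing a, and left to right within a row: each cell's successors are then already labelled.
      b=0  b=1  b=2  b=3  b=4  b=5  b=6
a=0:    L    L    L    W    W    W    L
a=1:    L    W    W    W    L    L    L
a=2:    L    W    L    W    L    W    W
a=3:    L    W    L    W    L    W    L
a=4:    W    W    W    W    L    W    W
a=5:    W    W    W    L    W    W    W
a=6:    W    L    W    L    W    W    W
a=7:    W    L    W    L    W    L    W
a=8:    W    L    W    L    W    L    W
Cells with no legal move (terminal, hence L): (0,0), (0,1), (0,2), (1,0), (2,0), (3,0).
The remaining L cells, each justified by listing all of its moves:
(0,6): L (sole option (0,3)(W) is W)
(1,4): L (options (1,1)(W), (0,3)(W) are all W)
(1,5): L (options (1,2)(W), (0,4)(W) are all W)
(1,6): L (options (1,3)(W), (0,5)(W) are all W)
(2,2): L (sole option (1,1)(W) is W)
(2,4): L (options (2,1)(W), (1,3)(W) are all W)
(3,2): L (sole option (2,1)(W) is W)
(3,4): L (options (3,1)(W), (2,3)(W) are all W)
(3,6): L (options (3,3)(W), (2,5)(W) are all W)
(4,4): L (options (0,4)(W), (4,1)(W), (3,3)(W) are all W)
(5,3): L (options (1,3)(W), (0,3)(W), (5,0)(W), (4,2)(W) are all W)
(6,1): L (options (2,1)(W), (1,1)(W), (5,0)(W) are all W)
(6,3): L (options (2,3)(W), (1,3)(W), (6,0)(W), (5,2)(W) are all W)
(7,1): L (options (3,1)(W), (2,1)(W), (6,0)(W) are all W)
(7,3): L (options (3,3)(W), (2,3)(W), (7,0)(W), (6,2)(W) are all W)
(7,5): L (options (3,5)(W), (2,5)(W), (7,2)(W), (6,4)(W) are all W)
(8,1): L (options (4,1)(W), (3,1)(W), (7,0)(W) are all W)
(8,3): L (options (4,3)(W), (3,3)(W), (8,0)(W), (7,2)(W) are all W)
(8,5): L (options (4,5)(W), (3,5)(W), (8,2)(W), (7,4)(W) are all W)
Every other cell has at least one move into one of the L cells above, so it is W.
L cells per row: a=0: 4, a=1: 4, a=2: 3, a=3: 4, a=4: 1, a=5: 1, a=6: 2, a=7: 3, a=8: 3; total 25.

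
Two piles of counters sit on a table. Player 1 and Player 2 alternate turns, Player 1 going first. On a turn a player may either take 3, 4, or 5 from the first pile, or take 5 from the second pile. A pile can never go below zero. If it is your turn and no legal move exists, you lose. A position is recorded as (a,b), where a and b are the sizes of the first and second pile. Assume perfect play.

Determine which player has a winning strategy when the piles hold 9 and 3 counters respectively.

Label each position W (a win for the player to move) or L (a loss). A position with no legal move is L; any other position is W exactly when some move reaches an L, and L when every move reaches a W.
No move ever increases a pile, so every position that can arise here has a ≤ 9 and b ≤ 3; it is enough to label the cells with 0 ≤ a ≤ 9 and 0 ≤ b ≤ 3.
Every move lowers a or b (never raises either), so fill the grid row by row in increasing a, and left to right within a row: each cell's successors are then already labelled.
      b=0  b=1  b=2  b=3
a=0:    L    L    L    L
a=1:    L    L    L    L
a=2:    L    L    L    L
a=3:    W    W    W    W
a=4:    W    W    W    W
a=5:    W    W    W    W
a=6:    W    W    W    W
a=7:    W    W    W    W
a=8:    L    L    L    L
a=9:    L    L    L    L
Cells with no legal move (terminal, hence L): (0,0), (0,1), (0,2), (0,3), (1,0), (1,1), (1,2), (1,3), (2,0), (2,1), (2,2), (2,3).
The remaining L cells, each justified by listing all of its moves:
(8,0): →(5,0)(W), (4,0)(W), (3,0)(W) — all W, so L
(8,1): →(5,1)(W), (4,1)(W), (3,1)(W) — all W, so L
(8,2): →(5,2)(W), (4,2)(W), (3,2)(W) — all W, so L
(8,3): →(5,3)(W), (4,3)(W), (3,3)(W) — all W, so L
(9,0): →(6,0)(W), (5,0)(W), (4,0)(W) — all W, so L
(9,1): →(6,1)(W), (5,1)(W), (4,1)(W) — all W, so L
(9,2): →(6,2)(W), (5,2)(W), (4,2)(W) — all W, so L
(9,3): →(6,3)(W), (5,3)(W), (4,3)(W) — all W, so L
Every other cell has at least one move into one of the L cells above, so it is W.
Every move from (9,3) reaches a W position, so the mover loses.

Player 2 wins.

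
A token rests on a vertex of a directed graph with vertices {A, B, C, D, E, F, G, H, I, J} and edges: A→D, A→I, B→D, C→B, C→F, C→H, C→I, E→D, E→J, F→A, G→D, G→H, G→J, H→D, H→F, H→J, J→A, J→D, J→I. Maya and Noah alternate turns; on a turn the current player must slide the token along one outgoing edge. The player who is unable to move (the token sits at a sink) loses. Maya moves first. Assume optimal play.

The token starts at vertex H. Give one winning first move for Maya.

Use the standard recursion: the mover loses at a terminal position; elsewhere, the mover wins exactly when some move hands the opponent an L position.
Every edge goes from a vertex to one that appears earlier in the order D, I, A, B, J, F, H, C, G, E, so processing vertices in that order labels each vertex after all of its successors.
D: no outgoing edge → L
I: no outgoing edge → L
A: →I(L), so W
B: →D(L), so W
J: →I(L), so W
F: →A(W) only, which is W, so L
H: →F(L), so W
C: →F(L), so W
G: →D(L), so W
E: →D(L), so W
From H, the L positions reachable in one move are: F, D. Any move reaching one of these is winning.

Move to F.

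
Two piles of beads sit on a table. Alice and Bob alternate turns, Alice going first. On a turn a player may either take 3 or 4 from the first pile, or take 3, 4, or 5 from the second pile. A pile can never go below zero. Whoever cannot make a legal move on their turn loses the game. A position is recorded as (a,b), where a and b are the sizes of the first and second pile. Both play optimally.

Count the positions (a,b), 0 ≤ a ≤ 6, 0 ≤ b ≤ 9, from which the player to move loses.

Build the W/L table. Terminal = L. A non-terminal position is W if it has a move to some L; otherwise it is L.
Every move lowers a or b (never raises either), so fill the grid row by row in increasing a, and left to right within a row: each cell's successors are then already labelled.
      b=0  b=1  b=2  b=3  b=4  b=5  b=6  b=7  b=8  b=9
a=0:    L    L    L    W    W    W    W    W    L    L
a=1:    L    L    L    W    W    W    W    W    L    L
a=2:    L    L    L    W    W    W    W    W    L    L
a=3:    W    W    W    L    L    L    W    W    W    W
a=4:    W    W    W    L    L    L    W    W    W    W
a=5:    W    W    W    L    L    L    W    W    W    W
a=6:    W    W    W    W    W    W    L    L    W    W
Cells with no legal move (terminal, hence L): (0,0), (0,1), (0,2), (1,0), (1,1), (1,2), (2,0), (2,1), (2,2).
The remaining L cells, each justified by listing all of its moves:
(0,8): →(0,5)(W), (0,4)(W), (0,3)(W) — all W, so L
(0,9): →(0,6)(W), (0,5)(W), (0,4)(W) — all W, so L
(1,8): →(1,5)(W), (1,4)(W), (1,3)(W) — all W, so L
(1,9): →(1,6)(W), (1,5)(W), (1,4)(W) — all W, so L
(2,8): →(2,5)(W), (2,4)(W), (2,3)(W) — all W, so L
(2,9): →(2,6)(W), (2,5)(W), (2,4)(W) — all W, so L
(3,3): →(0,3)(W), (3,0)(W) — all W, so L
(3,4): →(0,4)(W), (3,1)(W), (3,0)(W) — all W, so L
(3,5): →(0,5)(W), (3,2)(W), (3,1)(W), (3,0)(W) — all W, so L
(4,3): →(1,3)(W), (0,3)(W), (4,0)(W) — all W, so L
(4,4): →(1,4)(W), (0,4)(W), (4,1)(W), (4,0)(W) — all W, so L
(4,5): →(1,5)(W), (0,5)(W), (4,2)(W), (4,1)(W), (4,0)(W) — all W, so L
(5,3): →(2,3)(W), (1,3)(W), (5,0)(W) — all W, so L
(5,4): →(2,4)(W), (1,4)(W), (5,1)(W), (5,0)(W) — all W, so L
(5,5): →(2,5)(W), (1,5)(W), (5,2)(W), (5,1)(W), (5,0)(W) — all W, so L
(6,6): →(3,6)(W), (2,6)(W), (6,3)(W), (6,2)(W), (6,1)(W) — all W, so L
(6,7): →(3,7)(W), (2,7)(W), (6,4)(W), (6,3)(W), (6,2)(W) — all W, so L
Every other cell has at least one move into one of the L cells above, so it is W.
L cells per row: a=0: 5, a=1: 5, a=2: 5, a=3: 3, a=4: 3, a=5: 3, a=6: 2; total 26.

26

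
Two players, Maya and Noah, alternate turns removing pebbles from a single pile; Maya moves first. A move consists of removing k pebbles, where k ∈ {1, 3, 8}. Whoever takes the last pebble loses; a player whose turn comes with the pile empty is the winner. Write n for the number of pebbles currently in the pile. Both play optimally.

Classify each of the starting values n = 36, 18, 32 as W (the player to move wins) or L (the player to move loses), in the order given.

36: L, 18: L, 32: W

Label each position W (a win for the player to move) or L (a loss). A position with no legal move is W; any other position is W exactly when some move reaches an L, and L when every move reaches a W.
n=0: no move; the opponent has just taken the last pebble and therefore loses → W
n=1: the only move is to 0(W), a W ⇒ L
n=2: can move to 1, which is L ⇒ W
n=3: moves to 2(W), 0(W); every one is W ⇒ L
n=4: can move to 3, which is L ⇒ W
n=5: moves to 4(W), 2(W); every one is W ⇒ L
n=6: can move to 5, which is L ⇒ W
n=7: moves to 6(W), 4(W); every one is W ⇒ L
n=8: can move to 7, which is L ⇒ W
n=9: can move to 1, which is L ⇒ W
n=10: can move to 7, which is L ⇒ W
n=11: can move to 3, which is L ⇒ W
n=12: moves to 11(W), 9(W), 4(W); every one is W ⇒ L
n=13: can move to 12, which is L ⇒ W
n=14: moves to 13(W), 11(W), 6(W); every one is W ⇒ L
n=15: can move to 14, which is L ⇒ W
n=16: moves to 15(W), 13(W), 8(W); every one is W ⇒ L
n=17: can move to 16, which is L ⇒ W
n=18: moves to 17(W), 15(W), 10(W); every one is W ⇒ L
n=19: can move to 18, which is L ⇒ W
n=20: can move to 12, which is L ⇒ W
n=21: can move to 18, which is L ⇒ W
n=22: can move to 14, which is L ⇒ W
n=23: moves to 22(W), 20(W), 15(W); every one is W ⇒ L
n=24: can move to 23, which is L ⇒ W
n=25: moves to 24(W), 22(W), 17(W); every one is W ⇒ L
n=26: can move to 25, which is L ⇒ W
n=27: moves to 26(W), 24(W), 19(W); every one is W ⇒ L
n=28: can move to 27, which is L ⇒ W
n=29: moves to 28(W), 26(W), 21(W); every one is W ⇒ L
n=30: can move to 29, which is L ⇒ W
n=31: can move to 23, which is L ⇒ W
n=32: can move to 29, which is L ⇒ W
n=33: can move to 25, which is L ⇒ W
n=34: moves to 33(W), 31(W), 26(W); every one is W ⇒ L
n=35: can move to 34, which is L ⇒ W
n=36: moves to 35(W), 33(W), 28(W); every one is W ⇒ L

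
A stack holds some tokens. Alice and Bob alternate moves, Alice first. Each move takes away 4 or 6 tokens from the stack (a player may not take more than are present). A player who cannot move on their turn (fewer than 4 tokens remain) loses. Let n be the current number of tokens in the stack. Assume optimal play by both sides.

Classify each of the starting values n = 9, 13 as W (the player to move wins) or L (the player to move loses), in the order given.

9: W, 13: L

Build the W/L table. Terminal = L. A non-terminal position is W if it has a move to some L; otherwise it is L.
n=0: no move → L
n=1: no move → L
n=2: no move → L
n=3: no move → L
n=4: →0(L), so W
n=5: →1(L), so W
n=6: →2(L), so W
n=7: →3(L), so W
n=8: →2(L), so W
n=9: →3(L), so W
n=10: →6(W), 4(W) — all W, so L
n=11: →7(W), 5(W) — all W, so L
n=12: →8(W), 6(W) — all W, so L
n=13: →9(W), 7(W) — all W, so L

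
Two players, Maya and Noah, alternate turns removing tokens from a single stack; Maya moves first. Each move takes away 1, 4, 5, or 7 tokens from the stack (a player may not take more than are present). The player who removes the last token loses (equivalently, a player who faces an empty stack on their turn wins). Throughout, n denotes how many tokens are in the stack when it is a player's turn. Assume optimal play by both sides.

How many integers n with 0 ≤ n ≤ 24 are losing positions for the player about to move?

6

Compute win/loss labels from the base case upward. A position with no move is W. Any other position is W if it can reach an L in one move, else L.
n=0: no move; the opponent has just taken the last token and therefore loses → W
n=1: only reaches 0(W), which is W → L
n=2: reaches L-position 1 → W
n=3: only reaches 2(W), which is W → L
n=4: reaches L-position 3 → W
n=5: reaches L-position 1 → W
n=6: reaches L-position 1 → W
n=7: reaches L-position 3 → W
n=8: reaches L-position 3 → W
n=9: only reaches 8(W), 5(W), 4(W), 2(W), all W → L
n=10: reaches L-position 9 → W
n=11: only reaches 10(W), 7(W), 6(W), 4(W), all W → L
n=12: reaches L-position 11 → W
n=13: reaches L-position 9 → W
n=14: reaches L-position 9 → W
n=15: reaches L-position 11 → W
n=16: reaches L-position 11 → W
n=17: only reaches 16(W), 13(W), 12(W), 10(W), all W → L
n=18: reaches L-position 17 → W
n=19: only reaches 18(W), 15(W), 14(W), 12(W), all W → L
n=20: reaches L-position 19 → W
n=21: reaches L-position 17 → W
n=22: reaches L-position 17 → W
n=23: reaches L-position 19 → W
n=24: reaches L-position 19 → W
L entries with 0 ≤ n ≤ 24: n = 1, 3, 9, 11, 17, 19; that makes 6.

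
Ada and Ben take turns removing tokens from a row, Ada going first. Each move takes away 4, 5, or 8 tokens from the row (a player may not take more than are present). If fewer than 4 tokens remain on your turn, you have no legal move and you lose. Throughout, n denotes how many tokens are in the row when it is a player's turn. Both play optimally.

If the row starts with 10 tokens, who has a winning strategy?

Ada wins.

Compute win/loss labels from the base case upward. A position with no move is L. Any other position is W if it can reach an L in one move, else L.
n=0: no move → L
n=1: no move → L
n=2: no move → L
n=3: no move → L
n=4: can move to 0, which is L ⇒ W
n=5: can move to 1, which is L ⇒ W
n=6: can move to 2, which is L ⇒ W
n=7: can move to 3, which is L ⇒ W
n=8: can move to 3, which is L ⇒ W
n=9: can move to 1, which is L ⇒ W
n=10: can move to 2, which is L ⇒ W
The starting position 10 is W: Ada should remove 8, leaving 2, handing over an L position.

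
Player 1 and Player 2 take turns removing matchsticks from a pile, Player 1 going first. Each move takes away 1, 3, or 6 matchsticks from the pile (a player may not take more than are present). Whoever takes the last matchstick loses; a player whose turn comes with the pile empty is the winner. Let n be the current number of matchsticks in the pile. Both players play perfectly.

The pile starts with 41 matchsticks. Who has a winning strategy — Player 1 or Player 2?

Work bottom-up. With no move the player to move wins. Otherwise the position is W if at least one move leads to an L position for the opponent, and L if every move leads to a W.
n=0: no move; the opponent has just taken the last matchstick and therefore loses → W
n=1: only reaches 0(W), which is W → L
n=2: reaches L-position 1 → W
n=3: only reaches 2(W), 0(W), all W → L
n=4: reaches L-position 3 → W
n=5: only reaches 4(W), 2(W), all W → L
n=6: reaches L-position 5 → W
n=7: reaches L-position 1 → W
n=8: reaches L-position 5 → W
n=9: reaches L-position 3 → W
n=10: only reaches 9(W), 7(W), 4(W), all W → L
n=11: reaches L-position 10 → W
n=12: only reaches 11(W), 9(W), 6(W), all W → L
n=13: reaches L-position 12 → W
n=14: only reaches 13(W), 11(W), 8(W), all W → L
n=15: reaches L-position 14 → W
n=16: reaches L-position 10 → W
n=17: reaches L-position 14 → W
n=18: reaches L-position 12 → W
n=19: only reaches 18(W), 16(W), 13(W), all W → L
n=20: reaches L-position 19 → W
n=21: only reaches 20(W), 18(W), 15(W), all W → L
n=22: reaches L-position 21 → W
n=23: only reaches 22(W), 20(W), 17(W), all W → L
n=24: reaches L-position 23 → W
n=25: reaches L-position 19 → W
n=26: reaches L-position 23 → W
n=27: reaches L-position 21 → W
n=28: only reaches 27(W), 25(W), 22(W), all W → L
n=29: reaches L-position 28 → W
n=30: only reaches 29(W), 27(W), 24(W), all W → L
n=31: reaches L-position 30 → W
n=32: only reaches 31(W), 29(W), 26(W), all W → L
n=33: reaches L-position 32 → W
n=34: reaches L-position 28 → W
n=35: reaches L-position 32 → W
n=36: reaches L-position 30 → W
n=37: only reaches 36(W), 34(W), 31(W), all W → L
n=38: reaches L-position 37 → W
n=39: only reaches 38(W), 36(W), 33(W), all W → L
n=40: reaches L-position 39 → W
n=41: only reaches 40(W), 38(W), 35(W), all W → L
Every move from 41 reaches a W position, so the mover loses.

Player 2 wins.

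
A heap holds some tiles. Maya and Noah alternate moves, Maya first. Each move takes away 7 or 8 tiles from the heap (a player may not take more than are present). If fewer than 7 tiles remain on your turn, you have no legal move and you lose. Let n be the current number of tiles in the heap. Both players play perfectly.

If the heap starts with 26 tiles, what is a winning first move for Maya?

Remove 7, leaving 19.

Label each position W (a win for the player to move) or L (a loss). A position with no legal move is L; any other position is W exactly when some move reaches an L, and L when every move reaches a W.
n=0: no move → L
n=1: no move → L
n=2: no move → L
n=3: no move → L
n=4: no move → L
n=5: no move → L
n=6: no move → L
n=7: W (go to 0, an L position)
n=8: W (go to 1, an L position)
n=9: W (go to 2, an L position)
n=10: W (go to 3, an L position)
n=11: W (go to 4, an L position)
n=12: W (go to 5, an L position)
n=13: W (go to 6, an L position)
n=14: W (go to 6, an L position)
n=15: L (options 8(W), 7(W) are all W)
n=16: L (options 9(W), 8(W) are all W)
n=17: L (options 10(W), 9(W) are all W)
n=18: L (options 11(W), 10(W) are all W)
n=19: L (options 12(W), 11(W) are all W)
n=20: L (options 13(W), 12(W) are all W)
n=21: L (options 14(W), 13(W) are all W)
n=22: W (go to 15, an L position)
n=23: W (go to 16, an L position)
n=24: W (go to 17, an L position)
n=25: W (go to 18, an L position)
n=26: W (go to 19, an L position)
From 26, the L positions reachable in one move are: 19, 18. Any move reaching one of these is winning.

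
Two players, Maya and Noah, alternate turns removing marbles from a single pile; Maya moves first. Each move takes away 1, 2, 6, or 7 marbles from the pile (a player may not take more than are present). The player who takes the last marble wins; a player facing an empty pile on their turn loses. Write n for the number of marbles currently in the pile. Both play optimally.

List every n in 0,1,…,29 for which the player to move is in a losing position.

Build the W/L table. Terminal = L. A non-terminal position is W if it has a move to some L; otherwise it is L.
n=0: no move → L
n=1: →0(L), so W
n=2: →0(L), so W
n=3: →2(W), 1(W) — all W, so L
n=4: →3(L), so W
n=5: →3(L), so W
n=6: →0(L), so W
n=7: →0(L), so W
n=8: →7(W), 6(W), 2(W), 1(W) — all W, so L
n=9: →8(L), so W
n=10: →8(L), so W
n=11: →10(W), 9(W), 5(W), 4(W) — all W, so L
n=12: →11(L), so W
n=13: →11(L), so W
n=14: →8(L), so W
n=15: →8(L), so W
n=16: →15(W), 14(W), 10(W), 9(W) — all W, so L
n=17: →16(L), so W
n=18: →16(L), so W
n=19: →18(W), 17(W), 13(W), 12(W) — all W, so L
n=20: →19(L), so W
n=21: →19(L), so W
n=22: →16(L), so W
n=23: →16(L), so W
n=24: →23(W), 22(W), 18(W), 17(W) — all W, so L
n=25: →24(L), so W
n=26: →24(L), so W
n=27: →26(W), 25(W), 21(W), 20(W) — all W, so L
n=28: →27(L), so W
n=29: →27(L), so W
The losing starting values of n are exactly the entries labelled L in this table (8 of them).

0, 3, 8, 11, 16, 19, 24, 27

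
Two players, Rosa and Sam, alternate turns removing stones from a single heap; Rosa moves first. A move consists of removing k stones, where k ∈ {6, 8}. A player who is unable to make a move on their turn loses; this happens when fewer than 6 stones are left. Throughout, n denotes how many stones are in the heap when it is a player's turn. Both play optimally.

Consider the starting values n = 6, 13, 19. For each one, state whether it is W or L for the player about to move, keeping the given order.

Compute win/loss labels from the base case upward. A position with no move is L. Any other position is W if it can reach an L in one move, else L.
n=0: no move → L
n=1: no move → L
n=2: no move → L
n=3: no move → L
n=4: no move → L
n=5: no move → L
n=6: can move to 0, which is L ⇒ W
n=7: can move to 1, which is L ⇒ W
n=8: can move to 2, which is L ⇒ W
n=9: can move to 3, which is L ⇒ W
n=10: can move to 4, which is L ⇒ W
n=11: can move to 5, which is L ⇒ W
n=12: can move to 4, which is L ⇒ W
n=13: can move to 5, which is L ⇒ W
n=14: moves to 8(W), 6(W); every one is W ⇒ L
n=15: moves to 9(W), 7(W); every one is W ⇒ L
n=16: moves to 10(W), 8(W); every one is W ⇒ L
n=17: moves to 11(W), 9(W); every one is W ⇒ L
n=18: moves to 12(W), 10(W); every one is W ⇒ L
n=19: moves to 13(W), 11(W); every one is W ⇒ L

6: W, 13: W, 19: L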